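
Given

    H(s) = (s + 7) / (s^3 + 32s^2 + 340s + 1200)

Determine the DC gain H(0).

Set s = 0: H(0) = (7) / (1200) = 7/1200.

H(0) = 7/1200 ≈ 0.005833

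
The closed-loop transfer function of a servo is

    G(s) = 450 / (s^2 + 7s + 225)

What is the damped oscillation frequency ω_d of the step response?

ω_d ≈ 14.59 rad/s

Comparing s^2 + 7s + 225 to s^2 + 2ζωₙs + ωₙ²: ωₙ = 15 rad/s and ζ = 7/(2·15) ≈ 0.2333.
ζωₙ = 7/2 = 3.5, so ω_d = ωₙ√(1−ζ²) = √(ωₙ² − (ζωₙ)²) = √(225 − 3.5²) = √212.75 ≈ 14.59 rad/s.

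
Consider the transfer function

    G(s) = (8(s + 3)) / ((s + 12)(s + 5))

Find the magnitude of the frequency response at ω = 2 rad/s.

Substitute s = j2: numerator = 24 + j16, denominator = 56 + j34.
|G(j2)| = |24 + j16| / |56 + j34| = 28.844 / 65.513 ≈ 0.4403.

|G(j2)| ≈ 0.4403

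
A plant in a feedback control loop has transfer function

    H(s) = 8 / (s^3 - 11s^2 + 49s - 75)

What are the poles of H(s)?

The poles are the roots of the denominator s^3 - 11s^2 + 49s - 75 = 0.
Trying s = 3: the polynomial evaluates to 0, so (s - 3) is a factor.
Dividing out leaves s^2 - 8s + 25 = 0.
The quadratic formula then gives s = 4 ± 3j.

s = 4 ± 3j, 3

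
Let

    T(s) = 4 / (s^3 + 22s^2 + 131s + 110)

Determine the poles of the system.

The poles are the roots of the denominator s^3 + 22s^2 + 131s + 110 = 0.
Trying s = -11: the polynomial evaluates to 0, so (s + 11) is a factor.
Dividing out leaves s^2 + 11s + 10 = 0.
Factoring the quadratic: (s + 1)(s + 10) = 0.

s = -11, -1, -10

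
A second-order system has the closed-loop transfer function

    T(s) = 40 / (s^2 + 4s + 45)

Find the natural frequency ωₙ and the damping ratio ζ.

Compare the denominator to the standard form s^2 + 2ζωₙs + ωₙ².
ωₙ² = 45, so ωₙ = √45 ≈ 6.708 rad/s.
2ζωₙ = 4, so ζ = 4/(2·√45) ≈ 0.2981.
With ζ = 0.2981 the response is underdamped.

ωₙ ≈ 6.708 rad/s, ζ ≈ 0.2981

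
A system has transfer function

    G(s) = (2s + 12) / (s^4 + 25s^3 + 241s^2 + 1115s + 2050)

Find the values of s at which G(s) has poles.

The poles are the roots of the denominator s^4 + 25s^3 + 241s^2 + 1115s + 2050 = 0.
Trying s = -10: the polynomial evaluates to 0, so (s + 10) is a factor.
Dividing out leaves s^3 + 15s^2 + 91s + 205 = 0.
This factors further as (s^2 + 10s + 41)(s + 5) = 0.

s = -5 + 4j, -5 - 4j, -10, -5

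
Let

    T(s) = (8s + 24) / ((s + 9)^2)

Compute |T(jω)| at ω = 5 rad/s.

|T(j5)| ≈ 0.4401

Substitute s = j5: numerator = 24 + j40, denominator = 56 + j90.
|T(j5)| = |24 + j40| / |56 + j90| = 46.648 / 106 ≈ 0.4401.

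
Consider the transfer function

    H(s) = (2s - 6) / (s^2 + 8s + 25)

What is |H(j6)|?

Substitute s = j6: numerator = -6 + j12, denominator = -11 + j48.
|H(j6)| = |-6 + j12| / |-11 + j48| = 13.416 / 49.244 ≈ 0.2724.

|H(j6)| ≈ 0.2724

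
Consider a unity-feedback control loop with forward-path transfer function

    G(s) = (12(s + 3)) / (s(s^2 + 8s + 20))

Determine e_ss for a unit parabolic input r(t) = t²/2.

e_ss = ∞

G(s) has one pole at the origin.
This is a Type 1 system; Ka = lim_{s→0} s^2·G(s) = 0, so the steady-state error for a parabola input is infinite.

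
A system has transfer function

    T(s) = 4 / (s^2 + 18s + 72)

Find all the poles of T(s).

The poles are the roots of the denominator s^2 + 18s + 72 = 0.
Factoring: (s + 6)(s + 12) = 0, so s = -6 and s = -12.

s = -6, -12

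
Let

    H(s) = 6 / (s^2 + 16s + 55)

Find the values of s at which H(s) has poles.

s = -5, -11

The poles are the roots of the denominator s^2 + 16s + 55 = 0.
Factoring: (s + 5)(s + 11) = 0, so s = -5 and s = -11.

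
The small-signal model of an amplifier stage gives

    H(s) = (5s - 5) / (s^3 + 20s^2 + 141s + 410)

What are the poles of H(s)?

The poles are the roots of the denominator s^3 + 20s^2 + 141s + 410 = 0.
Trying s = -10: the polynomial evaluates to 0, so (s + 10) is a factor.
Dividing out leaves s^2 + 10s + 41 = 0.
The quadratic formula then gives s = -5 ± 4j.

s = -5 ± 4j, -10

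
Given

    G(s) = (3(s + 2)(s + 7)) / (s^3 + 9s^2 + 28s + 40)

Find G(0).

Set s = 0: G(0) = (42) / (40) = 21/20.

G(0) = 21/20 ≈ 1.050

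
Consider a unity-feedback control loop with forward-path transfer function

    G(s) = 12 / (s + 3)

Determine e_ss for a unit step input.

e_ss = 0.2000

G(s) has no poles at the origin.
This is a Type 0 system. Kp = lim_{s→0} G(s) = 12/3 = 4.
e_ss = 1/(1 + Kp) = 1/(1 + 4) = 1/5 ≈ 0.2000.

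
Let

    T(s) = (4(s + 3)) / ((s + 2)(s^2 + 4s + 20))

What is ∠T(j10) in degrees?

∠T(j10) ≈ -158.8°

At s = j10: numerator = 12 + j40, denominator = -560 - j720.
∠T = ∠num − ∠den = 73.301° − (-127.87°) = 201.2°, which wraps to -158.8°.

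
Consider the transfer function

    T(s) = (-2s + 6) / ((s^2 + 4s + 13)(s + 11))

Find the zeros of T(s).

s = 3

Set the numerator to zero: -2s + 6 = 0, i.e. -2·(s - 3) = 0.
So s = 3.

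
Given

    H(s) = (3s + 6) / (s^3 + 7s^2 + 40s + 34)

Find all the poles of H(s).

s = -1, -3 + 5j, -3 - 5j

The poles are the roots of the denominator s^3 + 7s^2 + 40s + 34 = 0.
Trying s = -1: the polynomial evaluates to 0, so (s + 1) is a factor.
Dividing out leaves s^2 + 6s + 34 = 0.
The quadratic formula then gives s = -3 ± 5j.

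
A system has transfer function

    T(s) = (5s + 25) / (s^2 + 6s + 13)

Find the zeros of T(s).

s = -5

Set the numerator to zero: 5s + 25 = 0, i.e. 5·(s + 5) = 0.
So s = -5.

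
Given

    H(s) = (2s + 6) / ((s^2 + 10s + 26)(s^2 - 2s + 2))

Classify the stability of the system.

The poles can be read from the denominator factors: s = -5 ± j, 1 ± j.
Since the pole(s) at s = 1 + j, 1 - j lie in the right half-plane, the system is unstable.

unstable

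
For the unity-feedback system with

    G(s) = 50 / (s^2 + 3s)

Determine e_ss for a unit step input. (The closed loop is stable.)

G(s) has one pole at the origin.
This is a Type 1 system; for a step input the steady-state error is zero.

e_ss = 0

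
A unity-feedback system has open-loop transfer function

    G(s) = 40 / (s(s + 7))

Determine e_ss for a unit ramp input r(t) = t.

G(s) has one pole at the origin.
This is a Type 1 system. Kv = lim_{s→0} s·G(s) = 40/7.
e_ss = 1/Kv = 1/(40/7) = 7/40 ≈ 0.1750.

e_ss = 0.1750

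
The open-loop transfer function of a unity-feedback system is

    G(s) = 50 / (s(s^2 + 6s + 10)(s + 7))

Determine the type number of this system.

Type 1

The denominator has 1 factor of s at the origin (free integrator), so this is a Type 1 system.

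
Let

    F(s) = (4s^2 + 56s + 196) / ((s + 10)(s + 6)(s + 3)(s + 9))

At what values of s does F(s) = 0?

s = -7, -7

Set the numerator to zero: 4s^2 + 56s + 196 = 0, i.e. 4·(s^2 + 14s + 49) = 0.
Factoring: (s + 7)^2 = 0.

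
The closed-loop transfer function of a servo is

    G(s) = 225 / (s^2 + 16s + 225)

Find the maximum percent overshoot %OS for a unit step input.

%OS ≈ 13.8%

Comparing s^2 + 16s + 225 to s^2 + 2ζωₙs + ωₙ²: ωₙ = 15 rad/s and ζ = 16/(2·15) ≈ 0.5333.
%OS = 100·exp(−πζ/√(1−ζ²)) = 100·exp(−π·0.5333/√(1−0.5333²)) ≈ 13.8%.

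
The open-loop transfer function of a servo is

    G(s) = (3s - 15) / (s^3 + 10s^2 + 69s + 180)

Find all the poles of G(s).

The poles are the roots of the denominator s^3 + 10s^2 + 69s + 180 = 0.
Trying s = -4: the polynomial evaluates to 0, so (s + 4) is a factor.
Dividing out leaves s^2 + 6s + 45 = 0.
The quadratic formula then gives s = -3 ± 6j.

s = -3 ± 6j, -4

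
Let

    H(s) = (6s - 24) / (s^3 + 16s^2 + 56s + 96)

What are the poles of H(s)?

The poles are the roots of the denominator s^3 + 16s^2 + 56s + 96 = 0.
Trying s = -12: the polynomial evaluates to 0, so (s + 12) is a factor.
Dividing out leaves s^2 + 4s + 8 = 0.
The quadratic formula then gives s = -2 ± 2j.

s = -2 + 2j, -2 - 2j, -12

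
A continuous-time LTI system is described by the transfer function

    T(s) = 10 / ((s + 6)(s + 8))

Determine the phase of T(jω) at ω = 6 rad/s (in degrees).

At s = j6: numerator = 10, denominator = 12 + j84.
∠T = ∠num − ∠den = 0° − (81.870°) = -81.87°.

∠T(j6) ≈ -81.87°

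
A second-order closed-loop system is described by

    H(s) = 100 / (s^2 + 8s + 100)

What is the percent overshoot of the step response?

%OS ≈ 25.4%

Comparing s^2 + 8s + 100 to s^2 + 2ζωₙs + ωₙ²: ωₙ = 10 rad/s and ζ = 8/(2·10) = 0.4.
%OS = 100·exp(−πζ/√(1−ζ²)) = 100·exp(−π·0.4/√(1−0.4²)) ≈ 25.4%.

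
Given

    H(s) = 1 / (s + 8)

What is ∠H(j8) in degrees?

∠H(j8) ≈ -45°

At s = j8: numerator = 1, denominator = 8 + j8.
∠H = ∠num − ∠den = 0° − (45°) = -45°.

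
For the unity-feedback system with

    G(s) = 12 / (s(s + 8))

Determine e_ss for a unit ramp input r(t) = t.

e_ss = 0.6667

G(s) has one pole at the origin.
This is a Type 1 system. Kv = lim_{s→0} s·G(s) = 12/8 = 3/2.
e_ss = 1/Kv = 1/(3/2) = 2/3 ≈ 0.6667.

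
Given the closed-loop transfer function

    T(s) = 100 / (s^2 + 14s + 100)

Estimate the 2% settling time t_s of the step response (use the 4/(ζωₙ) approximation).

Comparing s^2 + 14s + 100 to s^2 + 2ζωₙs + ωₙ²: ωₙ = 10 rad/s and ζ = 14/(2·10) = 0.7.
ζωₙ = 14/2 = 7, so t_s ≈ 4/(ζωₙ) = 4/7 ≈ 0.5714 s.

t_s ≈ 0.5714 s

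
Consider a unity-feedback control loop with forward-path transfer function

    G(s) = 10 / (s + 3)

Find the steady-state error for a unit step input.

e_ss = 0.2308

G(s) has no poles at the origin.
This is a Type 0 system. Kp = lim_{s→0} G(s) = 10/3.
e_ss = 1/(1 + Kp) = 1/(1 + 10/3) = 3/13 ≈ 0.2308.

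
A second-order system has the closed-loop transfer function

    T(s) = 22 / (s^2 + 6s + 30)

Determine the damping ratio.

Compare the denominator to the standard form s^2 + 2ζωₙs + ωₙ².
ωₙ² = 30, so ωₙ = √30 ≈ 5.477 rad/s.
2ζωₙ = 6, so ζ = 6/(2·√30) ≈ 0.5477.
With ζ = 0.5477 the response is underdamped.

ζ ≈ 0.5477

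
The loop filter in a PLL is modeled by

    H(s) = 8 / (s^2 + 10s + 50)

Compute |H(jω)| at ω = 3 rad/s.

|H(j3)| ≈ 0.1575

Substitute s = j3: numerator = 8, denominator = 41 + j30.
|H(j3)| = |8| / |41 + j30| = 8 / 50.804 ≈ 0.1575.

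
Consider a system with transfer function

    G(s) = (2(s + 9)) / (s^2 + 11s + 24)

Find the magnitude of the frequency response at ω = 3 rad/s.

|G(j3)| ≈ 0.5234

Substitute s = j3: numerator = 18 + j6, denominator = 15 + j33.
|G(j3)| = |18 + j6| / |15 + j33| = 18.974 / 36.249 ≈ 0.5234.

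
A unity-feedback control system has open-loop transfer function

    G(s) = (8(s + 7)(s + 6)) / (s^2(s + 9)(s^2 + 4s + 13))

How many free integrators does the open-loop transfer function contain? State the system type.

Type 2

The denominator has 2 factors of s at the origin (free integrators), so this is a Type 2 system.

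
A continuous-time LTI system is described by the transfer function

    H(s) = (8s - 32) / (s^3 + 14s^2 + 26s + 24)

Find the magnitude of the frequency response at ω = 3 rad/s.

Substitute s = j3: numerator = -32 + j24, denominator = -102 + j51.
|H(j3)| = |-32 + j24| / |-102 + j51| = 40 / 114.04 ≈ 0.3508.

|H(j3)| ≈ 0.3508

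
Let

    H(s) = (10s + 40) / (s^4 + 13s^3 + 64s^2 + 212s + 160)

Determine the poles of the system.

The poles are the roots of the denominator s^4 + 13s^3 + 64s^2 + 212s + 160 = 0.
Trying s = -8: the polynomial evaluates to 0, so (s + 8) is a factor.
Dividing out leaves s^3 + 5s^2 + 24s + 20 = 0.
This factors further as (s^2 + 4s + 20)(s + 1) = 0.

s = -2 + 4j, -2 - 4j, -8, -1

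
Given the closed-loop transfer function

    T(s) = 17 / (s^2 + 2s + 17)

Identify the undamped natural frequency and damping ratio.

ωₙ ≈ 4.123 rad/s, ζ ≈ 0.2425

Compare the denominator to the standard form s^2 + 2ζωₙs + ωₙ².
ωₙ² = 17, so ωₙ = √17 ≈ 4.123 rad/s.
2ζωₙ = 2, so ζ = 2/(2·√17) ≈ 0.2425.
With ζ = 0.2425 the response is underdamped.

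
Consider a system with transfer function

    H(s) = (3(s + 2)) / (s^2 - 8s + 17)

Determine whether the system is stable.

unstable

The poles can be read from the denominator factors: s = 4 ± j.
Since the pole(s) at s = 4 ± j lie in the right half-plane, the system is unstable.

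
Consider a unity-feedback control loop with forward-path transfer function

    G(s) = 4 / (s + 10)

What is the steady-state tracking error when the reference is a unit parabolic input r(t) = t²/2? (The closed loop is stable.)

e_ss = ∞

G(s) has no poles at the origin.
This is a Type 0 system; Ka = lim_{s→0} s^2·G(s) = 0, so the steady-state error for a parabola input is infinite.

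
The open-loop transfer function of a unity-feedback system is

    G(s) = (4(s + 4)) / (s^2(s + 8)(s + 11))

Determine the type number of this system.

Type 2

The denominator has 2 factors of s at the origin (free integrators), so this is a Type 2 system.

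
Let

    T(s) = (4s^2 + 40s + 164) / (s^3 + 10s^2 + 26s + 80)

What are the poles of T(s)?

The poles are the roots of the denominator s^3 + 10s^2 + 26s + 80 = 0.
Trying s = -8: the polynomial evaluates to 0, so (s + 8) is a factor.
Dividing out leaves s^2 + 2s + 10 = 0.
The quadratic formula then gives s = -1 ± 3j.

s = -1 + 3j, -1 - 3j, -8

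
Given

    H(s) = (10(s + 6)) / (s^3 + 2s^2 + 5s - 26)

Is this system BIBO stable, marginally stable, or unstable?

The denominator s^3 + 2s^2 + 5s - 26 factors as (s - 2)(s^2 + 4s + 13), giving poles at s = 2, -2 ± 3j.
Since the pole(s) at s = 2 lie in the right half-plane, the system is unstable.

unstable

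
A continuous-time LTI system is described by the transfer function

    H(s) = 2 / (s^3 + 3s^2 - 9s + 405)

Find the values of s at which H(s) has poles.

s = 3 ± 6j, -9

The poles are the roots of the denominator s^3 + 3s^2 - 9s + 405 = 0.
Trying s = -9: the polynomial evaluates to 0, so (s + 9) is a factor.
Dividing out leaves s^2 - 6s + 45 = 0.
The quadratic formula then gives s = 3 ± 6j.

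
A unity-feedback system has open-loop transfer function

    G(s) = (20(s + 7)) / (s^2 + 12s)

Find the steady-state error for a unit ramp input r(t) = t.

e_ss = 0.08571

G(s) has one pole at the origin.
This is a Type 1 system. Kv = lim_{s→0} s·G(s) = 140/12 = 35/3.
e_ss = 1/Kv = 1/(35/3) = 3/35 ≈ 0.08571.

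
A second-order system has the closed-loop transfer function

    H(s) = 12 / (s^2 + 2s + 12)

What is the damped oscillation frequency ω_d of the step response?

ω_d ≈ 3.317 rad/s

Comparing s^2 + 2s + 12 to s^2 + 2ζωₙs + ωₙ²: ωₙ = √12 ≈ 3.464 rad/s and ζ = 2/(2·√12) ≈ 0.2887.
ζωₙ = 2/2 = 1, so ω_d = ωₙ√(1−ζ²) = √(ωₙ² − (ζωₙ)²) = √(12 − 1²) = √11 ≈ 3.317 rad/s.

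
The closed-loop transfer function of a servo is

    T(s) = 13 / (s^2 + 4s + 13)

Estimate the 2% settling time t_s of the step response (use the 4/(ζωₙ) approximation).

Comparing s^2 + 4s + 13 to s^2 + 2ζωₙs + ωₙ²: ωₙ = √13 ≈ 3.606 rad/s and ζ = 4/(2·√13) ≈ 0.5547.
ζωₙ = 4/2 = 2, so t_s ≈ 4/(ζωₙ) = 4/2 = 2 s.

t_s ≈ 2 s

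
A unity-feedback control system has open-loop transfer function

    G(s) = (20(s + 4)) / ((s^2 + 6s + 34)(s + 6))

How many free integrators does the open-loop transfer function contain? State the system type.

Type 0

The denominator has no factor of s at the origin — no free integrator — so this is a Type 0 system.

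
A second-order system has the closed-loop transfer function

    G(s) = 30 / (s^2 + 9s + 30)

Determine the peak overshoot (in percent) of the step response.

%OS ≈ 1.08%

Comparing s^2 + 9s + 30 to s^2 + 2ζωₙs + ωₙ²: ωₙ = √30 ≈ 5.477 rad/s and ζ = 9/(2·√30) ≈ 0.8216.
%OS = 100·exp(−πζ/√(1−ζ²)) = 100·exp(−π·0.8216/√(1−0.8216²)) ≈ 1.08%.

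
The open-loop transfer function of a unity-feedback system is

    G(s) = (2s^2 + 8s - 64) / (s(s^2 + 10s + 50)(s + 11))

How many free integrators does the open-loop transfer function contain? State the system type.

The denominator has 1 factor of s at the origin (free integrator), so this is a Type 1 system.

Type 1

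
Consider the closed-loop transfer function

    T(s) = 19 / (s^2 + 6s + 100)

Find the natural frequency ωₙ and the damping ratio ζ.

ωₙ = 10 rad/s, ζ = 0.3

Compare the denominator to the standard form s^2 + 2ζωₙs + ωₙ².
ωₙ² = 100, so ωₙ = 10 rad/s.
2ζωₙ = 6, so ζ = 6/(2·10) = 0.3.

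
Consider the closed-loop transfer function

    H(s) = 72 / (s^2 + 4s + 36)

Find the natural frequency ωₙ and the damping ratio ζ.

Compare the denominator to the standard form s^2 + 2ζωₙs + ωₙ².
ωₙ² = 36, so ωₙ = 6 rad/s.
2ζωₙ = 4, so ζ = 4/(2·6) ≈ 0.3333.
With ζ = 0.3333 the response is underdamped.

ωₙ = 6 rad/s, ζ ≈ 0.3333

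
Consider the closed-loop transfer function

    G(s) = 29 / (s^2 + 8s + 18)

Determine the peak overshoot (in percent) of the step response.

%OS ≈ 0.0138%

Comparing s^2 + 8s + 18 to s^2 + 2ζωₙs + ωₙ²: ωₙ = √18 ≈ 4.243 rad/s and ζ = 8/(2·√18) ≈ 0.9428.
%OS = 100·exp(−πζ/√(1−ζ²)) = 100·exp(−π·0.9428/√(1−0.9428²)) ≈ 0.0138%.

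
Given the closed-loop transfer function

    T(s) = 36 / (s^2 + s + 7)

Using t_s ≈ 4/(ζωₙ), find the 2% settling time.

t_s ≈ 8 s

Comparing s^2 + s + 7 to s^2 + 2ζωₙs + ωₙ²: ωₙ = √7 ≈ 2.646 rad/s and ζ = 1/(2·√7) ≈ 0.1890.
ζωₙ = 1/2 = 0.5, so t_s ≈ 4/(ζωₙ) = 4/0.5 = 8 s.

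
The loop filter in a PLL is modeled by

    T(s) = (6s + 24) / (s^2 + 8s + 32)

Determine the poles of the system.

s = -4 ± 4j

The poles are the roots of the denominator s^2 + 8s + 32 = 0.
Using the quadratic formula: s = (-8 ± √(-64))/2 = -4 ± 4j.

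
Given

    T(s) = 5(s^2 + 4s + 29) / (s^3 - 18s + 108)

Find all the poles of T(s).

The poles are the roots of the denominator s^3 - 18s + 108 = 0.
Trying s = -6: the polynomial evaluates to 0, so (s + 6) is a factor.
Dividing out leaves s^2 - 6s + 18 = 0.
The quadratic formula then gives s = 3 ± 3j.

s = 3 + 3j, 3 - 3j, -6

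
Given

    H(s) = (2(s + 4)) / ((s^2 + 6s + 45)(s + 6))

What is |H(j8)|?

|H(j8)| ≈ 0.03465

Substitute s = j8: numerator = 8 + j16, denominator = -498 + j136.
|H(j8)| = |8 + j16| / |-498 + j136| = 17.889 / 516.24 ≈ 0.03465.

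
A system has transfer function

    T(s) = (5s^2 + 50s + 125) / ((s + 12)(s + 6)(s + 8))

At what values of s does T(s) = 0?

s = -5, -5

Set the numerator to zero: 5s^2 + 50s + 125 = 0, i.e. 5·(s^2 + 10s + 25) = 0.
Factoring: (s + 5)^2 = 0.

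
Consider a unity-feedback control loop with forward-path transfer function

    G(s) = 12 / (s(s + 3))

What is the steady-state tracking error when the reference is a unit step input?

G(s) has one pole at the origin.
This is a Type 1 system; for a step input the steady-state error is zero.

e_ss = 0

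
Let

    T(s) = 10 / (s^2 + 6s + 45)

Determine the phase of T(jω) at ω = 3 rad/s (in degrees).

∠T(j3) ≈ -26.57°

At s = j3: numerator = 10, denominator = 36 + j18.
∠T = ∠num − ∠den = 0° − (26.565°) = -26.57°.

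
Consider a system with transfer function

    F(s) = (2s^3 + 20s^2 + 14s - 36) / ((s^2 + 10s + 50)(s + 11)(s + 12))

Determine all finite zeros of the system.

s = -2, -9, 1

Set the numerator to zero: 2s^3 + 20s^2 + 14s - 36 = 0, i.e. 2·(s^3 + 10s^2 + 7s - 18) = 0.
Factoring: (s + 2)(s + 9)(s - 1) = 0.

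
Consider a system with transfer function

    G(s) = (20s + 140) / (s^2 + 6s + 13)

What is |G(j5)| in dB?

|G(j5)|_dB ≈ 14.5 dB

Substitute s = j5: numerator = 140 + j100, denominator = -12 + j30.
|G(j5)| = |140 + j100| / |-12 + j30| = 172.05 / 32.311 ≈ 5.325.
In decibels: 20·log₁₀(5.325) ≈ 14.5 dB.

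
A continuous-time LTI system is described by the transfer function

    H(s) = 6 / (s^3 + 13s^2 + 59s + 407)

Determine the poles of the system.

s = -1 ± 6j, -11

The poles are the roots of the denominator s^3 + 13s^2 + 59s + 407 = 0.
Trying s = -11: the polynomial evaluates to 0, so (s + 11) is a factor.
Dividing out leaves s^2 + 2s + 37 = 0.
The quadratic formula then gives s = -1 ± 6j.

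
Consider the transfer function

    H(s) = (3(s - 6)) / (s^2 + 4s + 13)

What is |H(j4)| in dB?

Substitute s = j4: numerator = -18 + j12, denominator = -3 + j16.
|H(j4)| = |-18 + j12| / |-3 + j16| = 21.633 / 16.279 ≈ 1.329.
In decibels: 20·log₁₀(1.329) ≈ 2.47 dB.

|H(j4)|_dB ≈ 2.47 dB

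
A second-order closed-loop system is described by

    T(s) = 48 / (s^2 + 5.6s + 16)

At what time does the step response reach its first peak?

t_p ≈ 1.100 s

Comparing s^2 + 5.6s + 16 to s^2 + 2ζωₙs + ωₙ²: ωₙ = 4 rad/s and ζ = 5.6/(2·4) = 0.7.
ζωₙ = 5.6/2 = 2.8, so ω_d = ωₙ√(1−ζ²) = √(ωₙ² − (ζωₙ)²) = √(16 − 2.8²) = √8.16 ≈ 2.857 rad/s.
t_p = π/ω_d = π/2.857 ≈ 1.100 s.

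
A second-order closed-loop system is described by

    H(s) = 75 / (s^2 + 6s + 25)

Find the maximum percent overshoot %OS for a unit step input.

Comparing s^2 + 6s + 25 to s^2 + 2ζωₙs + ωₙ²: ωₙ = 5 rad/s and ζ = 6/(2·5) = 0.6.
%OS = 100·exp(−πζ/√(1−ζ²)) = 100·exp(−π·0.6/√(1−0.6²)) ≈ 9.48%.

%OS ≈ 9.48%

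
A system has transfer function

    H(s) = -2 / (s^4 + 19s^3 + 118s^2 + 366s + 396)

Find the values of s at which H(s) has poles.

The poles are the roots of the denominator s^4 + 19s^3 + 118s^2 + 366s + 396 = 0.
Trying s = -11: the polynomial evaluates to 0, so (s + 11) is a factor.
Dividing out leaves s^3 + 8s^2 + 30s + 36 = 0.
This factors further as (s^2 + 6s + 18)(s + 2) = 0.

s = -3 ± 3j, -11, -2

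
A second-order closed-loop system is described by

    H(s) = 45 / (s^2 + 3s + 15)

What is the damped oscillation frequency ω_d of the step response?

ω_d ≈ 3.571 rad/s

Comparing s^2 + 3s + 15 to s^2 + 2ζωₙs + ωₙ²: ωₙ = √15 ≈ 3.873 rad/s and ζ = 3/(2·√15) ≈ 0.3873.
ζωₙ = 3/2 = 1.5, so ω_d = ωₙ√(1−ζ²) = √(ωₙ² − (ζωₙ)²) = √(15 − 1.5²) = √12.75 ≈ 3.571 rad/s.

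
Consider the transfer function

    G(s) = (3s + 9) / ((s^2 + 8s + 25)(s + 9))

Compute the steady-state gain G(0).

G(0) = 1/25 ≈ 0.04000

Set s = 0: G(0) = (9) / (225) = 1/25.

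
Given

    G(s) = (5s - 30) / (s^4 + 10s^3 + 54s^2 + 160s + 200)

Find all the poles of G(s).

The poles are the roots of the denominator s^4 + 10s^3 + 54s^2 + 160s + 200 = 0.
No real roots exist; factor into two real quadratics: (s^2 + 4s + 20)(s^2 + 6s + 10) = 0.
Each quadratic gives a conjugate pair via the quadratic formula.

s = -2 + 4j, -2 - 4j, -3 + j, -3 - j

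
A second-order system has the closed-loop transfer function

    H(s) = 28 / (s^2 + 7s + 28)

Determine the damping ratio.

Compare the denominator to the standard form s^2 + 2ζωₙs + ωₙ².
ωₙ² = 28, so ωₙ = √28 ≈ 5.292 rad/s.
2ζωₙ = 7, so ζ = 7/(2·√28) ≈ 0.6614.

ζ ≈ 0.6614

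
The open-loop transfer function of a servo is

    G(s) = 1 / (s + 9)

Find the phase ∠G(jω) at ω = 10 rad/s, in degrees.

At s = j10: numerator = 1, denominator = 9 + j10.
∠G = ∠num − ∠den = 0° − (48.013°) = -48.01°.

∠G(j10) ≈ -48.01°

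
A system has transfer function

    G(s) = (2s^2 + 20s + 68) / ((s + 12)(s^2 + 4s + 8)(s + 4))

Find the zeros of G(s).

Set the numerator to zero: 2s^2 + 20s + 68 = 0, i.e. 2·(s^2 + 10s + 34) = 0.
Factoring: (s^2 + 10s + 34) = 0.

s = -5 + 3j, -5 - 3j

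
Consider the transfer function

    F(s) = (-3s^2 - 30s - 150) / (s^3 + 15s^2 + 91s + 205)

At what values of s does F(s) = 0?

Set the numerator to zero: -3s^2 - 30s - 150 = 0, i.e. -3·(s^2 + 10s + 50) = 0.
Factoring: (s^2 + 10s + 50) = 0.

s = -5 + 5j, -5 - 5j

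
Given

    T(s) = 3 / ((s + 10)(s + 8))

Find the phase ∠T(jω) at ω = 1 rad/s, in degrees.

∠T(j1) ≈ -12.84°

At s = j1: numerator = 3, denominator = 79 + j18.
∠T = ∠num − ∠den = 0° − (12.836°) = -12.84°.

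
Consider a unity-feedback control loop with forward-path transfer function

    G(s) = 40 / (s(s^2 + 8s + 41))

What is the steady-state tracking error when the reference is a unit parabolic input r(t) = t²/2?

e_ss = ∞

G(s) has one pole at the origin.
This is a Type 1 system; Ka = lim_{s→0} s^2·G(s) = 0, so the steady-state error for a parabola input is infinite.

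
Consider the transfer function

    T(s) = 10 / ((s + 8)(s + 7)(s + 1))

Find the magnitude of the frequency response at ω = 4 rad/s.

|T(j4)| ≈ 0.03363

Substitute s = j4: numerator = 10, denominator = -200 + j220.
|T(j4)| = |10| / |-200 + j220| = 10 / 297.32 ≈ 0.03363.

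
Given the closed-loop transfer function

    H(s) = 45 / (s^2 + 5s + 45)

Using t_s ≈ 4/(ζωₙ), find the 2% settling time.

Comparing s^2 + 5s + 45 to s^2 + 2ζωₙs + ωₙ²: ωₙ = √45 ≈ 6.708 rad/s and ζ = 5/(2·√45) ≈ 0.3727.
ζωₙ = 5/2 = 2.5, so t_s ≈ 4/(ζωₙ) = 4/2.5 = 1.600 s.

t_s ≈ 1.600 s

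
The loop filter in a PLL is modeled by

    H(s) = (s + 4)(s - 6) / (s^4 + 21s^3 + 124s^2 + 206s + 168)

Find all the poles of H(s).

The poles are the roots of the denominator s^4 + 21s^3 + 124s^2 + 206s + 168 = 0.
Trying s = -12: the polynomial evaluates to 0, so (s + 12) is a factor.
Dividing out leaves s^3 + 9s^2 + 16s + 14 = 0.
This factors further as (s + 7)(s^2 + 2s + 2) = 0.

s = -12, -7, -1 + j, -1 - j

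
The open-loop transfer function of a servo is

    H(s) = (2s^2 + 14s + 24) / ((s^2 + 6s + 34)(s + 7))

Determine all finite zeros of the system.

Set the numerator to zero: 2s^2 + 14s + 24 = 0, i.e. 2·(s^2 + 7s + 12) = 0.
Factoring: (s + 3)(s + 4) = 0.

s = -3, -4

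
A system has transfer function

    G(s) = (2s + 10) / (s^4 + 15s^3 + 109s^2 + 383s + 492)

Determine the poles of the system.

s = -4 + 5j, -4 - 5j, -3, -4

The poles are the roots of the denominator s^4 + 15s^3 + 109s^2 + 383s + 492 = 0.
Trying s = -3: the polynomial evaluates to 0, so (s + 3) is a factor.
Dividing out leaves s^3 + 12s^2 + 73s + 164 = 0.
This factors further as (s^2 + 8s + 41)(s + 4) = 0.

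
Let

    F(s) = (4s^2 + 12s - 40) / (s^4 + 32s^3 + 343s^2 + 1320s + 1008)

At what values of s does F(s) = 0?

Set the numerator to zero: 4s^2 + 12s - 40 = 0, i.e. 4·(s^2 + 3s - 10) = 0.
Factoring: (s + 5)(s - 2) = 0.

s = -5, 2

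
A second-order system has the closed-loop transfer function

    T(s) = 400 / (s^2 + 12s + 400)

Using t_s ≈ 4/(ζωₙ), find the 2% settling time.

t_s ≈ 0.6667 s

Comparing s^2 + 12s + 400 to s^2 + 2ζωₙs + ωₙ²: ωₙ = 20 rad/s and ζ = 12/(2·20) = 0.3.
ζωₙ = 12/2 = 6, so t_s ≈ 4/(ζωₙ) = 4/6 ≈ 0.6667 s.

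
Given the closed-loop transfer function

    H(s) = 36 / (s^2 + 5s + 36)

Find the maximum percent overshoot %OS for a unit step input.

%OS ≈ 23.7%

Comparing s^2 + 5s + 36 to s^2 + 2ζωₙs + ωₙ²: ωₙ = 6 rad/s and ζ = 5/(2·6) ≈ 0.4167.
%OS = 100·exp(−πζ/√(1−ζ²)) = 100·exp(−π·0.4167/√(1−0.4167²)) ≈ 23.7%.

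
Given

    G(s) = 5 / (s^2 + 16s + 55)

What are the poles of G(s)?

s = -5, -11

The poles are the roots of the denominator s^2 + 16s + 55 = 0.
Factoring: (s + 5)(s + 11) = 0, so s = -5 and s = -11.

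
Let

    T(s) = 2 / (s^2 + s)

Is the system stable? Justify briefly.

The denominator s^2 + s factors as s(s + 1), giving poles at s = 0, -1.
Since the simple pole(s) at s = 0 lie on the jω-axis with none in the right half-plane, the system is marginally stable.

marginally stable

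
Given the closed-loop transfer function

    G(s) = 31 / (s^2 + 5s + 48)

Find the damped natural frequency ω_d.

Comparing s^2 + 5s + 48 to s^2 + 2ζωₙs + ωₙ²: ωₙ = √48 ≈ 6.928 rad/s and ζ = 5/(2·√48) ≈ 0.3608.
ζωₙ = 5/2 = 2.5, so ω_d = ωₙ√(1−ζ²) = √(ωₙ² − (ζωₙ)²) = √(48 − 2.5²) = √41.75 ≈ 6.461 rad/s.

ω_d ≈ 6.461 rad/s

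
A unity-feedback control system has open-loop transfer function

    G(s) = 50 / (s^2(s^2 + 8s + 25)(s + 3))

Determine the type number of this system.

The denominator has 2 factors of s at the origin (free integrators), so this is a Type 2 system.

Type 2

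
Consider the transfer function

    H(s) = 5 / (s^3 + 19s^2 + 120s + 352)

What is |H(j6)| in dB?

|H(j6)|_dB ≈ -41.6 dB

Substitute s = j6: numerator = 5, denominator = -332 + j504.
|H(j6)| = |5| / |-332 + j504| = 5 / 603.52 ≈ 0.008285.
In decibels: 20·log₁₀(0.008285) ≈ -41.6 dB.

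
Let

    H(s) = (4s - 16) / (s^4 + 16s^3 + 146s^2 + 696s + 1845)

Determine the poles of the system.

s = -3 ± 6j, -5 ± 4j

The poles are the roots of the denominator s^4 + 16s^3 + 146s^2 + 696s + 1845 = 0.
No real roots exist; factor into two real quadratics: (s^2 + 6s + 45)(s^2 + 10s + 41) = 0.
Each quadratic gives a conjugate pair via the quadratic formula.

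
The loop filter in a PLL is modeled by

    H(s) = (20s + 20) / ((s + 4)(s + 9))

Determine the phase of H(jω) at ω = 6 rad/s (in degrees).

At s = j6: numerator = 20 + j120, denominator = j78.
∠H = ∠num − ∠den = 80.538° − (90°) = -9.462°.

∠H(j6) ≈ -9.462°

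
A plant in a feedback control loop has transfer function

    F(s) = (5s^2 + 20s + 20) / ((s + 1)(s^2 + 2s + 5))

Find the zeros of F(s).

s = -2, -2

Set the numerator to zero: 5s^2 + 20s + 20 = 0, i.e. 5·(s^2 + 4s + 4) = 0.
Factoring: (s + 2)^2 = 0.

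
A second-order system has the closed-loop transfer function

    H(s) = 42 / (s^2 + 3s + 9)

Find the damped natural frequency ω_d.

ω_d ≈ 2.598 rad/s

Comparing s^2 + 3s + 9 to s^2 + 2ζωₙs + ωₙ²: ωₙ = 3 rad/s and ζ = 3/(2·3) = 0.5.
ζωₙ = 3/2 = 1.5, so ω_d = ωₙ√(1−ζ²) = √(ωₙ² − (ζωₙ)²) = √(9 − 1.5²) = √6.75 ≈ 2.598 rad/s.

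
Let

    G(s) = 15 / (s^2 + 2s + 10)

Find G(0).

At s = 0 each factor (s + a) contributes a and each (s^2 + bs + c) contributes c.
G(0) = 15·1 / ((10)) = 15/10 = 3/2.

G(0) = 3/2 ≈ 1.500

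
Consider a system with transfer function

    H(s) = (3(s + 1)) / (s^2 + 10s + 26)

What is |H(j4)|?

Substitute s = j4: numerator = 3 + j12, denominator = 10 + j40.
|H(j4)| = |3 + j12| / |10 + j40| = 12.369 / 41.231 = 0.3000.

|H(j4)| = 0.3000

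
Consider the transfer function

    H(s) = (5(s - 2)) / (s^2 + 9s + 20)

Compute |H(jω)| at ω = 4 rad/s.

Substitute s = j4: numerator = -10 + j20, denominator = 4 + j36.
|H(j4)| = |-10 + j20| / |4 + j36| = 22.361 / 36.222 ≈ 0.6173.

|H(j4)| ≈ 0.6173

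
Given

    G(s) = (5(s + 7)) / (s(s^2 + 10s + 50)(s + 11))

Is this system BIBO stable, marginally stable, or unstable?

The poles can be read from the denominator factors: s = 0, -5 + 5j, -5 - 5j, -11.
Since the simple pole(s) at s = 0 lie on the jω-axis with none in the right half-plane, the system is marginally stable.

marginally stable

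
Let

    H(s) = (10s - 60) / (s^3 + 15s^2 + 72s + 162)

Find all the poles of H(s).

The poles are the roots of the denominator s^3 + 15s^2 + 72s + 162 = 0.
Trying s = -9: the polynomial evaluates to 0, so (s + 9) is a factor.
Dividing out leaves s^2 + 6s + 18 = 0.
The quadratic formula then gives s = -3 ± 3j.

s = -3 ± 3j, -9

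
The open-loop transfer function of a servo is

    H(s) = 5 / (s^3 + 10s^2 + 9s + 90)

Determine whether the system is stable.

marginally stable

The denominator s^3 + 10s^2 + 9s + 90 factors as (s^2 + 9)(s + 10), giving poles at s = 3j, -3j, -10.
Since the simple pole(s) at s = ±3j lie on the jω-axis with none in the right half-plane, the system is marginally stable.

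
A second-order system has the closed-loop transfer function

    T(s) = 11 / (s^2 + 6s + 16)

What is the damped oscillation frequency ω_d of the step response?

Comparing s^2 + 6s + 16 to s^2 + 2ζωₙs + ωₙ²: ωₙ = 4 rad/s and ζ = 6/(2·4) = 0.75.
ζωₙ = 6/2 = 3, so ω_d = ωₙ√(1−ζ²) = √(ωₙ² − (ζωₙ)²) = √(16 − 3²) = √7 ≈ 2.646 rad/s.

ω_d ≈ 2.646 rad/s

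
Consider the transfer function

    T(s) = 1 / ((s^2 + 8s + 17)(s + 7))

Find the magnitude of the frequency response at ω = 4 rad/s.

|T(j4)| ≈ 0.003874

Substitute s = j4: numerator = 1, denominator = -121 + j228.
|T(j4)| = |1| / |-121 + j228| = 1 / 258.12 ≈ 0.003874.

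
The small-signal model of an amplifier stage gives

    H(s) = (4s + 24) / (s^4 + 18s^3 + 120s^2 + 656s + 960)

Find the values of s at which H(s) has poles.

s = -2 + 6j, -2 - 6j, -2, -12

The poles are the roots of the denominator s^4 + 18s^3 + 120s^2 + 656s + 960 = 0.
Trying s = -2: the polynomial evaluates to 0, so (s + 2) is a factor.
Dividing out leaves s^3 + 16s^2 + 88s + 480 = 0.
This factors further as (s^2 + 4s + 40)(s + 12) = 0.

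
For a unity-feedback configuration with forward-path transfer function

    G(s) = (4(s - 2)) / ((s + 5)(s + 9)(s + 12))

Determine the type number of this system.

The denominator has no factor of s at the origin — no free integrator — so this is a Type 0 system.

Type 0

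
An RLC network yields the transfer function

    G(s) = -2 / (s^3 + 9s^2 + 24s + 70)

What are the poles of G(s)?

s = -1 ± 3j, -7

The poles are the roots of the denominator s^3 + 9s^2 + 24s + 70 = 0.
Trying s = -7: the polynomial evaluates to 0, so (s + 7) is a factor.
Dividing out leaves s^2 + 2s + 10 = 0.
The quadratic formula then gives s = -1 ± 3j.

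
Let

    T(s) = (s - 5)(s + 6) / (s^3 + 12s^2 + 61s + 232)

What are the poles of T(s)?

The poles are the roots of the denominator s^3 + 12s^2 + 61s + 232 = 0.
Trying s = -8: the polynomial evaluates to 0, so (s + 8) is a factor.
Dividing out leaves s^2 + 4s + 29 = 0.
The quadratic formula then gives s = -2 ± 5j.

s = -2 ± 5j, -8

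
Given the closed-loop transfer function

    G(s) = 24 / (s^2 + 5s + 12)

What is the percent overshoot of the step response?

%OS ≈ 3.78%

Comparing s^2 + 5s + 12 to s^2 + 2ζωₙs + ωₙ²: ωₙ = √12 ≈ 3.464 rad/s and ζ = 5/(2·√12) ≈ 0.7217.
%OS = 100·exp(−πζ/√(1−ζ²)) = 100·exp(−π·0.7217/√(1−0.7217²)) ≈ 3.78%.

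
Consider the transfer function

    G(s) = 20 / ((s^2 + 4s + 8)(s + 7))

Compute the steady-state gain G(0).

G(0) = 5/14 ≈ 0.3571

Set s = 0: G(0) = (20) / (56) = 5/14.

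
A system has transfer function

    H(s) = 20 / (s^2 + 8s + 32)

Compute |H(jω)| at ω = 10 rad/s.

|H(j10)| ≈ 0.1905

Substitute s = j10: numerator = 20, denominator = -68 + j80.
|H(j10)| = |20| / |-68 + j80| = 20 / 105.00 ≈ 0.1905.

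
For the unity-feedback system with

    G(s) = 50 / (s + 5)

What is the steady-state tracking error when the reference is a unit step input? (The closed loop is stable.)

e_ss = 0.09091

G(s) has no poles at the origin.
This is a Type 0 system. Kp = lim_{s→0} G(s) = 50/5 = 10.
e_ss = 1/(1 + Kp) = 1/(1 + 10) = 1/11 ≈ 0.09091.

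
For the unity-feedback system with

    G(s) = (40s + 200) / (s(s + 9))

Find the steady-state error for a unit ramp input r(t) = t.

e_ss = 0.04500

G(s) has one pole at the origin.
This is a Type 1 system. Kv = lim_{s→0} s·G(s) = 200/9.
e_ss = 1/Kv = 1/(200/9) = 9/200 ≈ 0.04500.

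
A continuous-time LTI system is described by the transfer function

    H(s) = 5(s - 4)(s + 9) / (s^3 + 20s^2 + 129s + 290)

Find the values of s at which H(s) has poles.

The poles are the roots of the denominator s^3 + 20s^2 + 129s + 290 = 0.
Trying s = -10: the polynomial evaluates to 0, so (s + 10) is a factor.
Dividing out leaves s^2 + 10s + 29 = 0.
The quadratic formula then gives s = -5 ± 2j.

s = -10, -5 + 2j, -5 - 2j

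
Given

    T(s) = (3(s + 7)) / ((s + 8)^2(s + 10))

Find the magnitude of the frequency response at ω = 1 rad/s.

|T(j1)| ≈ 0.03247

Substitute s = j1: numerator = 21 + j3, denominator = 614 + j223.
|T(j1)| = |21 + j3| / |614 + j223| = 21.213 / 653.24 ≈ 0.03247.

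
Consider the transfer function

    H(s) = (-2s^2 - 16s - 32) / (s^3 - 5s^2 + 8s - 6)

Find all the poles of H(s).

The poles are the roots of the denominator s^3 - 5s^2 + 8s - 6 = 0.
Trying s = 3: the polynomial evaluates to 0, so (s - 3) is a factor.
Dividing out leaves s^2 - 2s + 2 = 0.
The quadratic formula then gives s = 1 ± 1j.

s = 1 ± j, 3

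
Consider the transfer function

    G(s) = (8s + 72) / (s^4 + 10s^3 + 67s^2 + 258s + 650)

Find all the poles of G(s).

The poles are the roots of the denominator s^4 + 10s^3 + 67s^2 + 258s + 650 = 0.
No real roots exist; factor into two real quadratics: (s^2 + 2s + 26)(s^2 + 8s + 25) = 0.
Each quadratic gives a conjugate pair via the quadratic formula.

s = -1 + 5j, -1 - 5j, -4 + 3j, -4 - 3j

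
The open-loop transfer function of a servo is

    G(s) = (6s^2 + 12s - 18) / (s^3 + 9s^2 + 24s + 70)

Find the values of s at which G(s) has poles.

s = -1 ± 3j, -7

The poles are the roots of the denominator s^3 + 9s^2 + 24s + 70 = 0.
Trying s = -7: the polynomial evaluates to 0, so (s + 7) is a factor.
Dividing out leaves s^2 + 2s + 10 = 0.
The quadratic formula then gives s = -1 ± 3j.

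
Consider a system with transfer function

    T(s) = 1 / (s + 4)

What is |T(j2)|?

|T(j2)| ≈ 0.2236

Substitute s = j2: numerator = 1, denominator = 4 + j2.
|T(j2)| = |1| / |4 + j2| = 1 / 4.4721 ≈ 0.2236.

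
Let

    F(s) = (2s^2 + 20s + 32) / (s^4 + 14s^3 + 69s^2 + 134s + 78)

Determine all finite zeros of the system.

Set the numerator to zero: 2s^2 + 20s + 32 = 0, i.e. 2·(s^2 + 10s + 16) = 0.
Factoring: (s + 8)(s + 2) = 0.

s = -8, -2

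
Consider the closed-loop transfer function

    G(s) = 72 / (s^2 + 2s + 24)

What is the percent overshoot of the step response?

Comparing s^2 + 2s + 24 to s^2 + 2ζωₙs + ωₙ²: ωₙ = √24 ≈ 4.899 rad/s and ζ = 2/(2·√24) ≈ 0.2041.
%OS = 100·exp(−πζ/√(1−ζ²)) = 100·exp(−π·0.2041/√(1−0.2041²)) ≈ 51.9%.

%OS ≈ 51.9%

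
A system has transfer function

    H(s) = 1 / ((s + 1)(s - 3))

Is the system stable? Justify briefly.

The poles can be read from the denominator factors: s = -1, 3.
Since the pole(s) at s = 3 lie in the right half-plane, the system is unstable.

unstable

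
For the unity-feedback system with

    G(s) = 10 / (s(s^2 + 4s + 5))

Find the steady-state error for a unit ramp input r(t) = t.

e_ss = 0.5000

G(s) has one pole at the origin.
This is a Type 1 system. Kv = lim_{s→0} s·G(s) = 10/5 = 2.
e_ss = 1/Kv = 1/(2) = 1/2 ≈ 0.5000.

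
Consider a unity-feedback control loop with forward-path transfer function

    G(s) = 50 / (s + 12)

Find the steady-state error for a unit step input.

e_ss = 0.1935

G(s) has no poles at the origin.
This is a Type 0 system. Kp = lim_{s→0} G(s) = 50/12 = 25/6.
e_ss = 1/(1 + Kp) = 1/(1 + 25/6) = 6/31 ≈ 0.1935.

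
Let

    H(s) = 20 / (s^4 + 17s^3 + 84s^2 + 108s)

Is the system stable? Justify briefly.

The denominator s^4 + 17s^3 + 84s^2 + 108s factors as s(s + 2)(s + 6)(s + 9), giving poles at s = 0, -2, -6, -9.
Since the simple pole(s) at s = 0 lie on the jω-axis with none in the right half-plane, the system is marginally stable.

marginally stable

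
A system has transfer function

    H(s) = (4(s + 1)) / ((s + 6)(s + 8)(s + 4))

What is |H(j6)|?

Substitute s = j6: numerator = 4 + j24, denominator = -456 + j408.
|H(j6)| = |4 + j24| / |-456 + j408| = 24.331 / 611.88 ≈ 0.03976.

|H(j6)| ≈ 0.03976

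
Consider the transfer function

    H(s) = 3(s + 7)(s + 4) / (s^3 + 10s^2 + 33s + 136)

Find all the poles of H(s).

s = -1 + 4j, -1 - 4j, -8

The poles are the roots of the denominator s^3 + 10s^2 + 33s + 136 = 0.
Trying s = -8: the polynomial evaluates to 0, so (s + 8) is a factor.
Dividing out leaves s^2 + 2s + 17 = 0.
The quadratic formula then gives s = -1 ± 4j.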